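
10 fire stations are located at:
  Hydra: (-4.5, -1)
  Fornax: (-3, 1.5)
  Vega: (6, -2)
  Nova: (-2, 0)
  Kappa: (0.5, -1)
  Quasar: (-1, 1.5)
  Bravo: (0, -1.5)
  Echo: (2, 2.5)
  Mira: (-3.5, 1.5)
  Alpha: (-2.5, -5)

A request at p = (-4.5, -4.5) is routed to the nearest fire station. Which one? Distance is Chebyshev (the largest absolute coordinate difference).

Alpha

d(p, Hydra) = max(0, 3.5) = 3.5
d(p, Fornax) = max(1.5, 6) = 6
d(p, Vega) = max(10.5, 2.5) = 10.5
d(p, Nova) = max(2.5, 4.5) = 4.5
d(p, Kappa) = max(5, 3.5) = 5
d(p, Quasar) = max(3.5, 6) = 6
d(p, Bravo) = max(4.5, 3) = 4.5
d(p, Echo) = max(6.5, 7) = 7
d(p, Mira) = max(1, 6) = 6
d(p, Alpha) = max(2, 0.5) = 2
Alpha is nearest.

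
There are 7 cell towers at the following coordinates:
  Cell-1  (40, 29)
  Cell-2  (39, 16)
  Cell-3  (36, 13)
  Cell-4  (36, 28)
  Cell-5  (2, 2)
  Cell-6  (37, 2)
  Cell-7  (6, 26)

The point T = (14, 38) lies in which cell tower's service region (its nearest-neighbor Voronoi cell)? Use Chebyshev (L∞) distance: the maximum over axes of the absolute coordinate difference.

Cell-7

d(T, Cell-1) = max(26, 9) = 26
d(T, Cell-2) = max(25, 22) = 25
d(T, Cell-3) = max(22, 25) = 25
d(T, Cell-4) = max(22, 10) = 22
d(T, Cell-5) = max(12, 36) = 36
d(T, Cell-6) = max(23, 36) = 36
d(T, Cell-7) = max(8, 12) = 12
Cell-7 is nearest.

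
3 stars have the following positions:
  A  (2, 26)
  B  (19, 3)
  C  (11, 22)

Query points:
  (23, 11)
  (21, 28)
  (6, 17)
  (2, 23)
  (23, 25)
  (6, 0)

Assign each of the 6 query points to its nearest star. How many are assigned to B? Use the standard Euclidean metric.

(23, 11) — d² to each: A:666, B:80, C:265 → nearest is B
(21, 28) — d² to each: A:365, B:629, C:136 → nearest is C
(6, 17) — d² to each: A:97, B:365, C:50 → nearest is C
(2, 23) — d² to each: A:9, B:689, C:82 → nearest is A
(23, 25) — d² to each: A:442, B:500, C:153 → nearest is C
(6, 0) — d² to each: A:692, B:178, C:509 → nearest is B
2 of the 6 points have B as nearest.

2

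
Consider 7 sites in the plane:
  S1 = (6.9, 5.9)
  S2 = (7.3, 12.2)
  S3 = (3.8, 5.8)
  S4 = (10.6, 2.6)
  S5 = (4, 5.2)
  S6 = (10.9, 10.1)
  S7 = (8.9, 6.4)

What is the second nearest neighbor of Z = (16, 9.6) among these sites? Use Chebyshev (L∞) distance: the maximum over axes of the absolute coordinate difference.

S4

d(Z,S1) = max(9.1, 3.7) = 9.1
d(Z,S2) = max(8.7, 2.6) = 8.7
d(Z,S3) = max(12.2, 3.8) = 12.2
d(Z,S4) = max(5.4, 7) = 7
d(Z,S5) = max(12, 4.4) = 12
d(Z,S6) = max(5.1, 0.5) = 5.1
d(Z,S7) = max(7.1, 3.2) = 7.1
Sorted ascending: S6, S4, S7, … — the second-nearest is S4.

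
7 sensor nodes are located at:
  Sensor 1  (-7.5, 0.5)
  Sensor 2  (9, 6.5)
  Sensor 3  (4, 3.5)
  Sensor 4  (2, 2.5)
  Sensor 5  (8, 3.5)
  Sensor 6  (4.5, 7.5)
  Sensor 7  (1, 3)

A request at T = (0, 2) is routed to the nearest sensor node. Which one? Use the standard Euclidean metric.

Sensor 7

Compare squared distances (the ordering matches that of the actual distances):
d²(T, Sensor 1) = (0−(-7.5))² + (2−0.5)² = 56.25 + 2.25 = 58.5
d²(T, Sensor 2) = (0−9)² + (2−6.5)² = 81 + 20.25 = 101.25
d²(T, Sensor 3) = (0−4)² + (2−3.5)² = 16 + 2.25 = 18.25
d²(T, Sensor 4) = (0−2)² + (2−2.5)² = 4 + 0.25 = 4.25
d²(T, Sensor 5) = (0−8)² + (2−3.5)² = 64 + 2.25 = 66.25
d²(T, Sensor 6) = (0−4.5)² + (2−7.5)² = 20.25 + 30.25 = 50.5
d²(T, Sensor 7) = (0−1)² + (2−3)² = 1 + 1 = 2
Minimum is at Sensor 7.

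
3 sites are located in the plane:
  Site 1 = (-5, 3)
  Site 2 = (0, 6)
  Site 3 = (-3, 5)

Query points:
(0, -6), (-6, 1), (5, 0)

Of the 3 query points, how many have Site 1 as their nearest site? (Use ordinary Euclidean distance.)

(0, -6) — d² to each: Site 1:106, Site 2:144, Site 3:130 → nearest is Site 1
(-6, 1) — d² to each: Site 1:5, Site 2:61, Site 3:25 → nearest is Site 1
(5, 0) — d² to each: Site 1:109, Site 2:61, Site 3:89 → nearest is Site 2
2 of the 3 points have Site 1 as nearest.

2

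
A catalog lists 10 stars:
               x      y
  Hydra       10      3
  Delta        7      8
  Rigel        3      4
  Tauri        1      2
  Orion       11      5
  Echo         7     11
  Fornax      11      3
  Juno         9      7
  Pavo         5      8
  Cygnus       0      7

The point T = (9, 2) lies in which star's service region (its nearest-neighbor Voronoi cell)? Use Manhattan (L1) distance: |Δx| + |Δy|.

d(T, Hydra) = |9−10| + |2−3| = 1 + 1 = 2
d(T, Delta) = |9−7| + |2−8| = 2 + 6 = 8
d(T, Rigel) = |9−3| + |2−4| = 6 + 2 = 8
d(T, Tauri) = |9−1| + |2−2| = 8 + 0 = 8
d(T, Orion) = |9−11| + |2−5| = 2 + 3 = 5
d(T, Echo) = |9−7| + |2−11| = 2 + 9 = 11
d(T, Fornax) = |9−11| + |2−3| = 2 + 1 = 3
d(T, Juno) = |9−9| + |2−7| = 0 + 5 = 5
d(T, Pavo) = |9−5| + |2−8| = 4 + 6 = 10
d(T, Cygnus) = |9−0| + |2−7| = 9 + 5 = 14
Minimum is at Hydra.

Hydra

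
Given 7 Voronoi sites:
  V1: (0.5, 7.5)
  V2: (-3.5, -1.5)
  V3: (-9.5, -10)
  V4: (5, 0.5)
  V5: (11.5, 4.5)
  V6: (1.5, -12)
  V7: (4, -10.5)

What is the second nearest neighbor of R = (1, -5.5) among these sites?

V2

Squared Euclidean distances:
|RV1|² = (1−0.5)² + (-5.5−7.5)² = 0.25 + 169 = 169.25
|RV2|² = (1−(-3.5))² + (-5.5−(-1.5))² = 20.25 + 16 = 36.25
|RV3|² = (1−(-9.5))² + (-5.5−(-10))² = 110.25 + 20.25 = 130.5
|RV4|² = (1−5)² + (-5.5−0.5)² = 16 + 36 = 52
|RV5|² = (1−11.5)² + (-5.5−4.5)² = 110.25 + 100 = 210.25
|RV6|² = (1−1.5)² + (-5.5−(-12))² = 0.25 + 42.25 = 42.5
|RV7|² = (1−4)² + (-5.5−(-10.5))² = 9 + 25 = 34
Sorted ascending: V7, V2, V6, … — the second-nearest is V2.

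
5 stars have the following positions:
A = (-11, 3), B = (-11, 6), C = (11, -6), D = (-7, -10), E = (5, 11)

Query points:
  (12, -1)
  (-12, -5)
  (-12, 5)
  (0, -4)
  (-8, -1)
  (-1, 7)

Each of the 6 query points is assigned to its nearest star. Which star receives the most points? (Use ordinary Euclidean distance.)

(12, -1) — d² to each: A:545, B:578, C:26, D:442, E:193 → nearest is C
(-12, -5) — d² to each: A:65, B:122, C:530, D:50, E:545 → nearest is D
(-12, 5) — d² to each: A:5, B:2, C:650, D:250, E:325 → nearest is B
(0, -4) — d² to each: A:170, B:221, C:125, D:85, E:250 → nearest is D
(-8, -1) — d² to each: A:25, B:58, C:386, D:82, E:313 → nearest is A
(-1, 7) — d² to each: A:116, B:101, C:313, D:325, E:52 → nearest is E
Tally — A:1, B:1, C:1, D:2, E:1. D captures the most (2).

D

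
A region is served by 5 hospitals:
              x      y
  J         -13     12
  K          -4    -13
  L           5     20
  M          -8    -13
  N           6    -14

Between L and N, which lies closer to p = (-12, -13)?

N

Compare squared distances:
|pL|² = (-12−5)² + (-13−20)² = 289 + 1089 = 1378
|pN|² = (-12−6)² + (-13−(-14))² = 324 + 1 = 325
1378 > 325, so N is closer.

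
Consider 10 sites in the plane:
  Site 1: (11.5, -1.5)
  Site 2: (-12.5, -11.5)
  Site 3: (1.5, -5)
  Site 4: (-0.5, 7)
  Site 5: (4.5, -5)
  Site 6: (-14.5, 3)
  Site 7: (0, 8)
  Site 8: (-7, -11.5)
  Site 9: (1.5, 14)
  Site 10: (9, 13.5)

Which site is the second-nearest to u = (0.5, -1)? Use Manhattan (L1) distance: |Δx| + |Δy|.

Site 5

d(u, Site 1) = |0.5−11.5| + |-1−(-1.5)| = 11 + 0.5 = 11.5
d(u, Site 2) = |0.5−(-12.5)| + |-1−(-11.5)| = 13 + 10.5 = 23.5
d(u, Site 3) = |0.5−1.5| + |-1−(-5)| = 1 + 4 = 5
d(u, Site 4) = |0.5−(-0.5)| + |-1−7| = 1 + 8 = 9
d(u, Site 5) = |0.5−4.5| + |-1−(-5)| = 4 + 4 = 8
d(u, Site 6) = |0.5−(-14.5)| + |-1−3| = 15 + 4 = 19
d(u, Site 7) = |0.5−0| + |-1−8| = 0.5 + 9 = 9.5
d(u, Site 8) = |0.5−(-7)| + |-1−(-11.5)| = 7.5 + 10.5 = 18
d(u, Site 9) = |0.5−1.5| + |-1−14| = 1 + 15 = 16
d(u, Site 10) = |0.5−9| + |-1−13.5| = 8.5 + 14.5 = 23
Sorted ascending: Site 3, Site 5, Site 4, … — the second-nearest is Site 5.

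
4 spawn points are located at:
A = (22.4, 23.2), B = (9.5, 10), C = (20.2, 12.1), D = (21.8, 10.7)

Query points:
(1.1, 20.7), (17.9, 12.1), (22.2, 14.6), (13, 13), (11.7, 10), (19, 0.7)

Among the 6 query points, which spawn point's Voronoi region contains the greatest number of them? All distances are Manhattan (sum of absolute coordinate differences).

B

(1.1, 20.7) — d to each: A:23.8, B:19.1, C:27.7, D:30.7 → nearest is B
(17.9, 12.1) — d to each: A:15.6, B:10.5, C:2.3, D:5.3 → nearest is C
(22.2, 14.6) — d to each: A:8.8, B:17.3, C:4.5, D:4.3 → nearest is D
(13, 13) — d to each: A:19.6, B:6.5, C:8.1, D:11.1 → nearest is B
(11.7, 10) — d to each: A:23.9, B:2.2, C:10.6, D:10.8 → nearest is B
(19, 0.7) — d to each: A:25.9, B:18.8, C:12.6, D:12.8 → nearest is C
Tally — B:3, C:2, D:1. B captures the most (3).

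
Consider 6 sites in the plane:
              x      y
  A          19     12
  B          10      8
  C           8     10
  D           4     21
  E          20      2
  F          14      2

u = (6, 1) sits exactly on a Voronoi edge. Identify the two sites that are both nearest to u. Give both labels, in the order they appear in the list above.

B and F

Squared distances from u to each site:
|uA|² = (6−19)² + (1−12)² = 169 + 121 = 290
|uB|² = (6−10)² + (1−8)² = 16 + 49 = 65
|uC|² = (6−8)² + (1−10)² = 4 + 81 = 85
|uD|² = (6−4)² + (1−21)² = 4 + 400 = 404
|uE|² = (6−20)² + (1−2)² = 196 + 1 = 197
|uF|² = (6−14)² + (1−2)² = 64 + 1 = 65
u is equidistant from B and F (both at squared distance 65), and every other site is strictly farther — so u lies on the B–F Voronoi edge.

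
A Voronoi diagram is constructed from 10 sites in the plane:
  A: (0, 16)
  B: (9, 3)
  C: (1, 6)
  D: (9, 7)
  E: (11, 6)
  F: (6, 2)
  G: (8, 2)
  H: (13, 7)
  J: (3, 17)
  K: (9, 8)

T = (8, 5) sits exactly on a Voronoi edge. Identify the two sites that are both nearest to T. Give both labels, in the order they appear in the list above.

B and D

Squared distances from T to each site:
|TA|² = (8−0)² + (5−16)² = 64 + 121 = 185
|TB|² = (8−9)² + (5−3)² = 1 + 4 = 5
|TC|² = (8−1)² + (5−6)² = 49 + 1 = 50
|TD|² = (8−9)² + (5−7)² = 1 + 4 = 5
|TE|² = (8−11)² + (5−6)² = 9 + 1 = 10
|TF|² = (8−6)² + (5−2)² = 4 + 9 = 13
|TG|² = (8−8)² + (5−2)² = 0 + 9 = 9
|TH|² = (8−13)² + (5−7)² = 25 + 4 = 29
|TJ|² = (8−3)² + (5−17)² = 25 + 144 = 169
|TK|² = (8−9)² + (5−8)² = 1 + 9 = 10
T is equidistant from B and D (both at squared distance 5), and every other site is strictly farther — so T lies on the B–D Voronoi edge.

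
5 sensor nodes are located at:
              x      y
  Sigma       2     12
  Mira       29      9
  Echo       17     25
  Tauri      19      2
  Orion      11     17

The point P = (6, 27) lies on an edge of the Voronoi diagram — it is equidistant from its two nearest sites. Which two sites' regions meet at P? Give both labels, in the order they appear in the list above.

Echo and Orion

Squared distances from P to each site:
d²(P, Sigma) = 16 + 225 = 241
d²(P, Mira) = 529 + 324 = 853
d²(P, Echo) = 121 + 4 = 125
d²(P, Tauri) = 169 + 625 = 794
d²(P, Orion) = 25 + 100 = 125
P is equidistant from Echo and Orion (both at squared distance 125), and every other site is strictly farther — so P lies on the Echo–Orion Voronoi edge.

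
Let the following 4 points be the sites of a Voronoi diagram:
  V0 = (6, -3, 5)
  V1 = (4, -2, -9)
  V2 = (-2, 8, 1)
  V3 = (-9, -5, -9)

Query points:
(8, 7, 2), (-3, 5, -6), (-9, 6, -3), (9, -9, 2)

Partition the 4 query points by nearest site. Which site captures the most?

V2

(8, 7, 2) — d² to each: V0:113, V1:218, V2:102, V3:554 → nearest is V2
(-3, 5, -6) — d² to each: V0:266, V1:107, V2:59, V3:145 → nearest is V2
(-9, 6, -3) — d² to each: V0:370, V1:269, V2:69, V3:157 → nearest is V2
(9, -9, 2) — d² to each: V0:54, V1:195, V2:411, V3:461 → nearest is V0
Tally — V0:1, V2:3. V2 captures the most (3).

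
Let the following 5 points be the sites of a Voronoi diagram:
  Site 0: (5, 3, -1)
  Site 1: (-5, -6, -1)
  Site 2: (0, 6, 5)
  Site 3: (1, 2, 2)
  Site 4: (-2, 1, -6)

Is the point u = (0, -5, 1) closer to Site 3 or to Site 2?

Site 3

Compare squared distances:
d²(u, Site 3) = (0−1)² + (-5−2)² + (1−2)² = 1 + 49 + 1 = 51
d²(u, Site 2) = (0−0)² + (-5−6)² + (1−5)² = 0 + 121 + 16 = 137
51 < 137, so Site 3 is closer.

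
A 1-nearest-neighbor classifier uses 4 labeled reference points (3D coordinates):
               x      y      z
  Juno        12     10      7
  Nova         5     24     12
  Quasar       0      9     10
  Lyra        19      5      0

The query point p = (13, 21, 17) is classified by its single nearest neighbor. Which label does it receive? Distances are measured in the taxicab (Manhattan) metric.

Nova

d(p, Juno) = |13−12| + |21−10| + |17−7| = 1 + 11 + 10 = 22
d(p, Nova) = |13−5| + |21−24| + |17−12| = 8 + 3 + 5 = 16
d(p, Quasar) = |13−0| + |21−9| + |17−10| = 13 + 12 + 7 = 32
d(p, Lyra) = |13−19| + |21−5| + |17−0| = 6 + 16 + 17 = 39
The smallest is to Nova, so p lies in the Voronoi region of Nova.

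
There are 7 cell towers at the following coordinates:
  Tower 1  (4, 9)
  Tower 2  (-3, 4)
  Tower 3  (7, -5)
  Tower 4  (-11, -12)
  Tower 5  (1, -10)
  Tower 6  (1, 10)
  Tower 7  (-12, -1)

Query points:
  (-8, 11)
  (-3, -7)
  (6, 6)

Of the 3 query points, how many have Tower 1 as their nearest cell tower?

(-8, 11) — d² to each: Tower 1:148, Tower 2:74, Tower 3:481, Tower 4:538, Tower 5:522, Tower 6:82, Tower 7:160 → nearest is Tower 2
(-3, -7) — d² to each: Tower 1:305, Tower 2:121, Tower 3:104, Tower 4:89, Tower 5:25, Tower 6:305, Tower 7:117 → nearest is Tower 5
(6, 6) — d² to each: Tower 1:13, Tower 2:85, Tower 3:122, Tower 4:613, Tower 5:281, Tower 6:41, Tower 7:373 → nearest is Tower 1
1 of the 3 points has Tower 1 as nearest.

1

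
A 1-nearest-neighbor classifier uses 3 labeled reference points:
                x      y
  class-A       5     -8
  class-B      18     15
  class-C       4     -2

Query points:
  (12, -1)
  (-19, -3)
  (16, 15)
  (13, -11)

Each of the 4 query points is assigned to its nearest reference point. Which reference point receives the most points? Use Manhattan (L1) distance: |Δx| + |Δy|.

class-C

(12, -1) — d to each: class-A:14, class-B:22, class-C:9 → nearest is class-C
(-19, -3) — d to each: class-A:29, class-B:55, class-C:24 → nearest is class-C
(16, 15) — d to each: class-A:34, class-B:2, class-C:29 → nearest is class-B
(13, -11) — d to each: class-A:11, class-B:31, class-C:18 → nearest is class-A
Tally — class-A:1, class-B:1, class-C:2. class-C captures the most (2).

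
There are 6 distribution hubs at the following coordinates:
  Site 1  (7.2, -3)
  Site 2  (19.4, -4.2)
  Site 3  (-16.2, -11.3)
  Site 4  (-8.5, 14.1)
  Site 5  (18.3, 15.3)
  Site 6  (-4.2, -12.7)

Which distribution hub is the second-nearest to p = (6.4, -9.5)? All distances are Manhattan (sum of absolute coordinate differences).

Site 6

d(p, Site 1) = |6.4−7.2| + |-9.5−(-3)| = 0.8 + 6.5 = 7.3
d(p, Site 2) = |6.4−19.4| + |-9.5−(-4.2)| = 13 + 5.3 = 18.3
d(p, Site 3) = |6.4−(-16.2)| + |-9.5−(-11.3)| = 22.6 + 1.8 = 24.4
d(p, Site 4) = |6.4−(-8.5)| + |-9.5−14.1| = 14.9 + 23.6 = 38.5
d(p, Site 5) = |6.4−18.3| + |-9.5−15.3| = 11.9 + 24.8 = 36.7
d(p, Site 6) = |6.4−(-4.2)| + |-9.5−(-12.7)| = 10.6 + 3.2 = 13.8
Sorted ascending: Site 1, Site 6, Site 2, … — the second-nearest is Site 6.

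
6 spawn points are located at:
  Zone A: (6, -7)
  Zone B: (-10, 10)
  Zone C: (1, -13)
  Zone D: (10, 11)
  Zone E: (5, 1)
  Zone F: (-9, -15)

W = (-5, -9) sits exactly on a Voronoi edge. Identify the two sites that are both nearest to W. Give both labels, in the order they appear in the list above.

Zone C and Zone F

Squared distances from W to each site:
d²(W, Zone A) = (-5−6)² + (-9−(-7))² = 121 + 4 = 125
d²(W, Zone B) = (-5−(-10))² + (-9−10)² = 25 + 361 = 386
d²(W, Zone C) = (-5−1)² + (-9−(-13))² = 36 + 16 = 52
d²(W, Zone D) = (-5−10)² + (-9−11)² = 225 + 400 = 625
d²(W, Zone E) = (-5−5)² + (-9−1)² = 100 + 100 = 200
d²(W, Zone F) = (-5−(-9))² + (-9−(-15))² = 16 + 36 = 52
W is equidistant from Zone C and Zone F (both at squared distance 52), and every other site is strictly farther — so W lies on the Zone C–Zone F Voronoi edge.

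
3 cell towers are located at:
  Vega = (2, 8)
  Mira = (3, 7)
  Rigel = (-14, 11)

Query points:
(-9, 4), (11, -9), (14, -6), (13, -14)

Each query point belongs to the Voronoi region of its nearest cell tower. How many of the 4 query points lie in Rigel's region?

(-9, 4) — d² to each: Vega:137, Mira:153, Rigel:74 → nearest is Rigel
(11, -9) — d² to each: Vega:370, Mira:320, Rigel:1025 → nearest is Mira
(14, -6) — d² to each: Vega:340, Mira:290, Rigel:1073 → nearest is Mira
(13, -14) — d² to each: Vega:605, Mira:541, Rigel:1354 → nearest is Mira
1 of the 4 points has Rigel as nearest.

1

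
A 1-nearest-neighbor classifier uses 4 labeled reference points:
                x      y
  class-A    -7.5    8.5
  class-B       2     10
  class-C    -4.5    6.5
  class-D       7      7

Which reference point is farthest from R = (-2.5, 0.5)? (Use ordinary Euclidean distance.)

Since √ is increasing, it suffices to compare squared distances:
d²(R, class-A) = (-2.5−(-7.5))² + (0.5−8.5)² = 25 + 64 = 89
d²(R, class-B) = (-2.5−2)² + (0.5−10)² = 20.25 + 90.25 = 110.5
d²(R, class-C) = (-2.5−(-4.5))² + (0.5−6.5)² = 4 + 36 = 40
d²(R, class-D) = (-2.5−7)² + (0.5−7)² = 90.25 + 42.25 = 132.5
The largest is to class-D.

class-D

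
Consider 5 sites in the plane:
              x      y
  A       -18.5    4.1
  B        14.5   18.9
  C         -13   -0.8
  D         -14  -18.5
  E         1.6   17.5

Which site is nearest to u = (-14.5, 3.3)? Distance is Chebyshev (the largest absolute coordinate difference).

d(u,A) = max(4, 0.8) = 4
d(u,B) = max(29, 15.6) = 29
d(u,C) = max(1.5, 4.1) = 4.1
d(u,D) = max(0.5, 21.8) = 21.8
d(u,E) = max(16.1, 14.2) = 16.1
A is nearest.

A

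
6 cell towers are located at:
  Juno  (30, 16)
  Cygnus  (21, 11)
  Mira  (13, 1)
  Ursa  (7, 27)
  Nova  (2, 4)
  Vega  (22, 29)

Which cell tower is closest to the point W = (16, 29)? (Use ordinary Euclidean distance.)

Compare squared distances (the ordering matches that of the actual distances):
d²(W, Juno) = 196 + 169 = 365
d²(W, Cygnus) = 25 + 324 = 349
d²(W, Mira) = 9 + 784 = 793
d²(W, Ursa) = 81 + 4 = 85
d²(W, Nova) = 196 + 625 = 821
d²(W, Vega) = 36 + 0 = 36
Minimum is at Vega.

Vega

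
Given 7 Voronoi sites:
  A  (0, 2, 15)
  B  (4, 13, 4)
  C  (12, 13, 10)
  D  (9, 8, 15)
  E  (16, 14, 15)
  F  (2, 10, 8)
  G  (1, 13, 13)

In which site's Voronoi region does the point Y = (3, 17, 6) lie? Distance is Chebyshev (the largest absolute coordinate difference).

B

d(Y,A) = max(3, 15, 9) = 15
d(Y,B) = max(1, 4, 2) = 4
d(Y,C) = max(9, 4, 4) = 9
d(Y,D) = max(6, 9, 9) = 9
d(Y,E) = max(13, 3, 9) = 13
d(Y,F) = max(1, 7, 2) = 7
d(Y,G) = max(2, 4, 7) = 7
Minimum is at B.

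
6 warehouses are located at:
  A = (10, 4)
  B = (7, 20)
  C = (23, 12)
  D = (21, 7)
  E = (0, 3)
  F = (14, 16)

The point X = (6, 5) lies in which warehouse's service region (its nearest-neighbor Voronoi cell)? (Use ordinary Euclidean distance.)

Squared Euclidean distances:
|XA|² = 16 + 1 = 17
|XB|² = 1 + 225 = 226
|XC|² = 289 + 49 = 338
|XD|² = 225 + 4 = 229
|XE|² = 36 + 4 = 40
|XF|² = 64 + 121 = 185
Minimum is at A.

A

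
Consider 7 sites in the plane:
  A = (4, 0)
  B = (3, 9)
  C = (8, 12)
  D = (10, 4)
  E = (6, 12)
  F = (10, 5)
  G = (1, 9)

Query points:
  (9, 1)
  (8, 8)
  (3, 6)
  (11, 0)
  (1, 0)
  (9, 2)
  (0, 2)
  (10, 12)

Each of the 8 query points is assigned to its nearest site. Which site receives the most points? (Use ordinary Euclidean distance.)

(9, 1) — d² to each: A:26, B:100, C:122, D:10, E:130, F:17, G:128 → nearest is D
(8, 8) — d² to each: A:80, B:26, C:16, D:20, E:20, F:13, G:50 → nearest is F
(3, 6) — d² to each: A:37, B:9, C:61, D:53, E:45, F:50, G:13 → nearest is B
(11, 0) — d² to each: A:49, B:145, C:153, D:17, E:169, F:26, G:181 → nearest is D
(1, 0) — d² to each: A:9, B:85, C:193, D:97, E:169, F:106, G:81 → nearest is A
(9, 2) — d² to each: A:29, B:85, C:101, D:5, E:109, F:10, G:113 → nearest is D
(0, 2) — d² to each: A:20, B:58, C:164, D:104, E:136, F:109, G:50 → nearest is A
(10, 12) — d² to each: A:180, B:58, C:4, D:64, E:16, F:49, G:90 → nearest is C
Tally — A:2, B:1, C:1, D:3, F:1. D captures the most (3).

D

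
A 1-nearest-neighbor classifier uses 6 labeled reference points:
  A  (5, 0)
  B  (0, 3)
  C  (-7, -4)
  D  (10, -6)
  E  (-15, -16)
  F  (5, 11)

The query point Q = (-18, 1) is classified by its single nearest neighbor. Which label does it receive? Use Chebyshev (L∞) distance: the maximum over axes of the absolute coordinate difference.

d(Q,A) = max(23, 1) = 23
d(Q,B) = max(18, 2) = 18
d(Q,C) = max(11, 5) = 11
d(Q,D) = max(28, 7) = 28
d(Q,E) = max(3, 17) = 17
d(Q,F) = max(23, 10) = 23
C is nearest.

C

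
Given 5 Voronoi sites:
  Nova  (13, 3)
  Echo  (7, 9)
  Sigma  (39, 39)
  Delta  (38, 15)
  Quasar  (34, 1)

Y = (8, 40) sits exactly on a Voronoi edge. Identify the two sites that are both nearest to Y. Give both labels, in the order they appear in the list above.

Echo and Sigma

Squared distances from Y to each site:
d²(Y, Nova) = (8−13)² + (40−3)² = 25 + 1369 = 1394
d²(Y, Echo) = (8−7)² + (40−9)² = 1 + 961 = 962
d²(Y, Sigma) = (8−39)² + (40−39)² = 961 + 1 = 962
d²(Y, Delta) = (8−38)² + (40−15)² = 900 + 625 = 1525
d²(Y, Quasar) = (8−34)² + (40−1)² = 676 + 1521 = 2197
Y is equidistant from Echo and Sigma (both at squared distance 962), and every other site is strictly farther — so Y lies on the Echo–Sigma Voronoi edge.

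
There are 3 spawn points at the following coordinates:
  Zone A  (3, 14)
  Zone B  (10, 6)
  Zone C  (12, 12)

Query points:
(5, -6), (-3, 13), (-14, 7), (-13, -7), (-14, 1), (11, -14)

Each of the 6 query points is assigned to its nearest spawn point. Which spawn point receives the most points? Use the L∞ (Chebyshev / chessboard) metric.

Zone A

(5, -6) — d to each: Zone A:20, Zone B:12, Zone C:18 → nearest is Zone B
(-3, 13) — d to each: Zone A:6, Zone B:13, Zone C:15 → nearest is Zone A
(-14, 7) — d to each: Zone A:17, Zone B:24, Zone C:26 → nearest is Zone A
(-13, -7) — d to each: Zone A:21, Zone B:23, Zone C:25 → nearest is Zone A
(-14, 1) — d to each: Zone A:17, Zone B:24, Zone C:26 → nearest is Zone A
(11, -14) — d to each: Zone A:28, Zone B:20, Zone C:26 → nearest is Zone B
Tally — Zone A:4, Zone B:2. Zone A captures the most (4).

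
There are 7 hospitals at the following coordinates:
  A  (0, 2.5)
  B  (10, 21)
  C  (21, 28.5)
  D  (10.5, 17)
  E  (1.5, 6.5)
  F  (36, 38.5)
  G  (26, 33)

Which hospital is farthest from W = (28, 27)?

A

Squared Euclidean distances:
|WA|² = (28−0)² + (27−2.5)² = 784 + 600.25 = 1384.25
|WB|² = (28−10)² + (27−21)² = 324 + 36 = 360
|WC|² = (28−21)² + (27−28.5)² = 49 + 2.25 = 51.25
|WD|² = (28−10.5)² + (27−17)² = 306.25 + 100 = 406.25
|WE|² = (28−1.5)² + (27−6.5)² = 702.25 + 420.25 = 1122.5
|WF|² = (28−36)² + (27−38.5)² = 64 + 132.25 = 196.25
|WG|² = (28−26)² + (27−33)² = 4 + 36 = 40
The largest is to A.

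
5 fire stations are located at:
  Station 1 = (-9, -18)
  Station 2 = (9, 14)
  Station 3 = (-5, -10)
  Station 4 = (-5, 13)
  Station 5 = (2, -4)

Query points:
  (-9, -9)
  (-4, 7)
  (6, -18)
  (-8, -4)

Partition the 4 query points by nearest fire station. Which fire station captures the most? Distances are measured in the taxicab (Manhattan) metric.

(-9, -9) — d to each: Station 1:9, Station 2:41, Station 3:5, Station 4:26, Station 5:16 → nearest is Station 3
(-4, 7) — d to each: Station 1:30, Station 2:20, Station 3:18, Station 4:7, Station 5:17 → nearest is Station 4
(6, -18) — d to each: Station 1:15, Station 2:35, Station 3:19, Station 4:42, Station 5:18 → nearest is Station 1
(-8, -4) — d to each: Station 1:15, Station 2:35, Station 3:9, Station 4:20, Station 5:10 → nearest is Station 3
Tally — Station 1:1, Station 3:2, Station 4:1. Station 3 captures the most (2).

Station 3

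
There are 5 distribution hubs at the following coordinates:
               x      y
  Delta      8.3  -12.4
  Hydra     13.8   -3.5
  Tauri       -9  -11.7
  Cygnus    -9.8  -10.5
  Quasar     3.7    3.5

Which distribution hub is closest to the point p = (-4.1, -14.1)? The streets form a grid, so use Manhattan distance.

Tauri

d(p, Delta) = |-4.1−8.3| + |-14.1−(-12.4)| = 12.4 + 1.7 = 14.1
d(p, Hydra) = |-4.1−13.8| + |-14.1−(-3.5)| = 17.9 + 10.6 = 28.5
d(p, Tauri) = |-4.1−(-9)| + |-14.1−(-11.7)| = 4.9 + 2.4 = 7.3
d(p, Cygnus) = |-4.1−(-9.8)| + |-14.1−(-10.5)| = 5.7 + 3.6 = 9.3
d(p, Quasar) = |-4.1−3.7| + |-14.1−3.5| = 7.8 + 17.6 = 25.4
Minimum is at Tauri.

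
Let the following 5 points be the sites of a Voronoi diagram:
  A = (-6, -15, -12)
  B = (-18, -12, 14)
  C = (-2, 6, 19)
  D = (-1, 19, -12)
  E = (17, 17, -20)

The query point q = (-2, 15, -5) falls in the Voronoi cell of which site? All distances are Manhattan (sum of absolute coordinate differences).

d(q,A) = |-2−(-6)| + |15−(-15)| + |-5−(-12)| = 4 + 30 + 7 = 41
d(q,B) = |-2−(-18)| + |15−(-12)| + |-5−14| = 16 + 27 + 19 = 62
d(q,C) = |-2−(-2)| + |15−6| + |-5−19| = 0 + 9 + 24 = 33
d(q,D) = |-2−(-1)| + |15−19| + |-5−(-12)| = 1 + 4 + 7 = 12
d(q,E) = |-2−17| + |15−17| + |-5−(-20)| = 19 + 2 + 15 = 36
D is nearest.

D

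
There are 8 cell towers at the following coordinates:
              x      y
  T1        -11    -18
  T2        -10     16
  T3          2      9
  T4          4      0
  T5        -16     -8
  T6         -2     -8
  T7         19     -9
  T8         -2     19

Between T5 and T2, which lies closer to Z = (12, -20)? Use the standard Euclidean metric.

T5

Compare squared distances:
|ZT5|² = (12−(-16))² + (-20−(-8))² = 784 + 144 = 928
|ZT2|² = (12−(-10))² + (-20−16)² = 484 + 1296 = 1780
928 < 1780, so T5 is closer.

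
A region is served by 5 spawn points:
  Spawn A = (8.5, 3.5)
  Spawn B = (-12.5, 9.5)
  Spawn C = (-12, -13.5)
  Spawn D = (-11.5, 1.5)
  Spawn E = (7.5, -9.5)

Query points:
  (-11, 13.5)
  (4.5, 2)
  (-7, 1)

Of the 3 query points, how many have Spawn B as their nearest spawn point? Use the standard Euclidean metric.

(-11, 13.5) — d² to each: Spawn A:480.25, Spawn B:18.25, Spawn C:730, Spawn D:144.25, Spawn E:871.25 → nearest is Spawn B
(4.5, 2) — d² to each: Spawn A:18.25, Spawn B:345.25, Spawn C:512.5, Spawn D:256.25, Spawn E:141.25 → nearest is Spawn A
(-7, 1) — d² to each: Spawn A:246.5, Spawn B:102.5, Spawn C:235.25, Spawn D:20.5, Spawn E:320.5 → nearest is Spawn D
1 of the 3 points has Spawn B as nearest.

1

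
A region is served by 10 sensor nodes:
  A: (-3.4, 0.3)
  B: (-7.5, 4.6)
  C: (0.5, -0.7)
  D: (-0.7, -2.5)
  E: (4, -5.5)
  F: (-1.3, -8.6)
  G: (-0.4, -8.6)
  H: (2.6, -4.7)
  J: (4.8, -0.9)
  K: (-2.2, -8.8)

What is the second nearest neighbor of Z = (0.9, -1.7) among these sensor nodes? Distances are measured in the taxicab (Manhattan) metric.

d(Z,A) = |0.9−(-3.4)| + |-1.7−0.3| = 4.3 + 2 = 6.3
d(Z,B) = |0.9−(-7.5)| + |-1.7−4.6| = 8.4 + 6.3 = 14.7
d(Z,C) = |0.9−0.5| + |-1.7−(-0.7)| = 0.4 + 1 = 1.4
d(Z,D) = |0.9−(-0.7)| + |-1.7−(-2.5)| = 1.6 + 0.8 = 2.4
d(Z,E) = |0.9−4| + |-1.7−(-5.5)| = 3.1 + 3.8 = 6.9
d(Z,F) = |0.9−(-1.3)| + |-1.7−(-8.6)| = 2.2 + 6.9 = 9.1
d(Z,G) = |0.9−(-0.4)| + |-1.7−(-8.6)| = 1.3 + 6.9 = 8.2
d(Z,H) = |0.9−2.6| + |-1.7−(-4.7)| = 1.7 + 3 = 4.7
d(Z,J) = |0.9−4.8| + |-1.7−(-0.9)| = 3.9 + 0.8 = 4.7
d(Z,K) = |0.9−(-2.2)| + |-1.7−(-8.8)| = 3.1 + 7.1 = 10.2
Sorted ascending: C, D, H, … — the second-nearest is D.

D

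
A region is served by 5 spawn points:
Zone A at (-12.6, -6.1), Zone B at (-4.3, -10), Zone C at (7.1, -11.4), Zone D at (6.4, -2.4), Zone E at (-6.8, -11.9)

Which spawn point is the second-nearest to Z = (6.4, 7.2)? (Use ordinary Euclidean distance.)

Zone C

Compare squared distances (the ordering matches that of the actual distances):
d²(Z, Zone A) = (6.4−(-12.6))² + (7.2−(-6.1))² = 361 + 176.89 = 537.89
d²(Z, Zone B) = (6.4−(-4.3))² + (7.2−(-10))² = 114.49 + 295.84 = 410.33
d²(Z, Zone C) = (6.4−7.1)² + (7.2−(-11.4))² = 0.49 + 345.96 = 346.45
d²(Z, Zone D) = (6.4−6.4)² + (7.2−(-2.4))² = 0 + 92.16 = 92.16
d²(Z, Zone E) = (6.4−(-6.8))² + (7.2−(-11.9))² = 174.24 + 364.81 = 539.05
Sorted ascending: Zone D, Zone C, Zone B, … — the second-nearest is Zone C.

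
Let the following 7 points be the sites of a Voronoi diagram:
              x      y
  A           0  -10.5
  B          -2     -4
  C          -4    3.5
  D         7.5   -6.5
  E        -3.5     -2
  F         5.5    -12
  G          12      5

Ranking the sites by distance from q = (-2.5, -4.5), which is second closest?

Compare squared distances (the ordering matches that of the actual distances):
|qA|² = (-2.5−0)² + (-4.5−(-10.5))² = 6.25 + 36 = 42.25
|qB|² = (-2.5−(-2))² + (-4.5−(-4))² = 0.25 + 0.25 = 0.5
|qC|² = (-2.5−(-4))² + (-4.5−3.5)² = 2.25 + 64 = 66.25
|qD|² = (-2.5−7.5)² + (-4.5−(-6.5))² = 100 + 4 = 104
|qE|² = (-2.5−(-3.5))² + (-4.5−(-2))² = 1 + 6.25 = 7.25
|qF|² = (-2.5−5.5)² + (-4.5−(-12))² = 64 + 56.25 = 120.25
|qG|² = (-2.5−12)² + (-4.5−5)² = 210.25 + 90.25 = 300.5
Sorted ascending: B, E, A, … — the second-nearest is E.

E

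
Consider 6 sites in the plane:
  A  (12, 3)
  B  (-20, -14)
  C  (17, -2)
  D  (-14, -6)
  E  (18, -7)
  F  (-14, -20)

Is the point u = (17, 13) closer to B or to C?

C

Compare squared distances:
|uB|² = (17−(-20))² + (13−(-14))² = 1369 + 729 = 2098
|uC|² = (17−17)² + (13−(-2))² = 0 + 225 = 225
2098 > 225, so C is closer.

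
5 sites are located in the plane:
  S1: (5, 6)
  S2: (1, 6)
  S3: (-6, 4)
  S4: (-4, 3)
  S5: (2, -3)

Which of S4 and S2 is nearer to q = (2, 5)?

Compare squared distances:
|qS4|² = (2−(-4))² + (5−3)² = 36 + 4 = 40
|qS2|² = (2−1)² + (5−6)² = 1 + 1 = 2
40 > 2, so S2 is closer.

S2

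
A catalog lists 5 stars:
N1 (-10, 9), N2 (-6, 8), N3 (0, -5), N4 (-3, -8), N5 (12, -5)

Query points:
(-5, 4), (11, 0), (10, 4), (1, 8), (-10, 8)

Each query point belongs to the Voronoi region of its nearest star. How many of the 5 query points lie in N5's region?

2

(-5, 4) — d² to each: N1:50, N2:17, N3:106, N4:148, N5:370 → nearest is N2
(11, 0) — d² to each: N1:522, N2:353, N3:146, N4:260, N5:26 → nearest is N5
(10, 4) — d² to each: N1:425, N2:272, N3:181, N4:313, N5:85 → nearest is N5
(1, 8) — d² to each: N1:122, N2:49, N3:170, N4:272, N5:290 → nearest is N2
(-10, 8) — d² to each: N1:1, N2:16, N3:269, N4:305, N5:653 → nearest is N1
2 of the 5 points have N5 as nearest.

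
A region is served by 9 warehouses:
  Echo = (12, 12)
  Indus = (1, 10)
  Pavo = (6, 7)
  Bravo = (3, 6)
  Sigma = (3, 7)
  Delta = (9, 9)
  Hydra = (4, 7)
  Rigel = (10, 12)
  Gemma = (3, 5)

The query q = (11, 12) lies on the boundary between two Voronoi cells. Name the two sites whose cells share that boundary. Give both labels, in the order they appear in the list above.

Echo and Rigel

Squared distances from q to each site:
d²(q, Echo) = (11−12)² + (12−12)² = 1 + 0 = 1
d²(q, Indus) = (11−1)² + (12−10)² = 100 + 4 = 104
d²(q, Pavo) = (11−6)² + (12−7)² = 25 + 25 = 50
d²(q, Bravo) = (11−3)² + (12−6)² = 64 + 36 = 100
d²(q, Sigma) = (11−3)² + (12−7)² = 64 + 25 = 89
d²(q, Delta) = (11−9)² + (12−9)² = 4 + 9 = 13
d²(q, Hydra) = (11−4)² + (12−7)² = 49 + 25 = 74
d²(q, Rigel) = (11−10)² + (12−12)² = 1 + 0 = 1
d²(q, Gemma) = (11−3)² + (12−5)² = 64 + 49 = 113
q is equidistant from Echo and Rigel (both at squared distance 1), and every other site is strictly farther — so q lies on the Echo–Rigel Voronoi edge.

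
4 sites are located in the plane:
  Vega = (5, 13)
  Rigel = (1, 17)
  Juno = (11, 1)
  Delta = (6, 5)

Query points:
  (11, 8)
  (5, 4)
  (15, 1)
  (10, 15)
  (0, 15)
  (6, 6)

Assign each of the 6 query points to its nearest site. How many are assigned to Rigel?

(11, 8) — d² to each: Vega:61, Rigel:181, Juno:49, Delta:34 → nearest is Delta
(5, 4) — d² to each: Vega:81, Rigel:185, Juno:45, Delta:2 → nearest is Delta
(15, 1) — d² to each: Vega:244, Rigel:452, Juno:16, Delta:97 → nearest is Juno
(10, 15) — d² to each: Vega:29, Rigel:85, Juno:197, Delta:116 → nearest is Vega
(0, 15) — d² to each: Vega:29, Rigel:5, Juno:317, Delta:136 → nearest is Rigel
(6, 6) — d² to each: Vega:50, Rigel:146, Juno:50, Delta:1 → nearest is Delta
1 of the 6 points has Rigel as nearest.

1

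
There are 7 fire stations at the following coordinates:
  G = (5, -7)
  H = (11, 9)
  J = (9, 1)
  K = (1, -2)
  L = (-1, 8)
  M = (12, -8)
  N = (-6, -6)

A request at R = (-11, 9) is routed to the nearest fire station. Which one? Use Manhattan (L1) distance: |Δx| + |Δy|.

d(R,G) = |-11−5| + |9−(-7)| = 16 + 16 = 32
d(R,H) = |-11−11| + |9−9| = 22 + 0 = 22
d(R,J) = |-11−9| + |9−1| = 20 + 8 = 28
d(R,K) = |-11−1| + |9−(-2)| = 12 + 11 = 23
d(R,L) = |-11−(-1)| + |9−8| = 10 + 1 = 11
d(R,M) = |-11−12| + |9−(-8)| = 23 + 17 = 40
d(R,N) = |-11−(-6)| + |9−(-6)| = 5 + 15 = 20
Minimum is at L.

L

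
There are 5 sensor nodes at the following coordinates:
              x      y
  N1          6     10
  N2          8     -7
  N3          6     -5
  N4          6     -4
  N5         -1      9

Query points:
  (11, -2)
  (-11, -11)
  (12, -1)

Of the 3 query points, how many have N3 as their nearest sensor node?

1

(11, -2) — d² to each: N1:169, N2:34, N3:34, N4:29, N5:265 → nearest is N4
(-11, -11) — d² to each: N1:730, N2:377, N3:325, N4:338, N5:500 → nearest is N3
(12, -1) — d² to each: N1:157, N2:52, N3:52, N4:45, N5:269 → nearest is N4
1 of the 3 points has N3 as nearest.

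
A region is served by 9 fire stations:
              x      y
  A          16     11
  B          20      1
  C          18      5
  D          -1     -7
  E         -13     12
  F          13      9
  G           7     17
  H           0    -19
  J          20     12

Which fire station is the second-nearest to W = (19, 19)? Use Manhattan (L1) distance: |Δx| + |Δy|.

d(W,A) = |19−16| + |19−11| = 3 + 8 = 11
d(W,B) = |19−20| + |19−1| = 1 + 18 = 19
d(W,C) = |19−18| + |19−5| = 1 + 14 = 15
d(W,D) = |19−(-1)| + |19−(-7)| = 20 + 26 = 46
d(W,E) = |19−(-13)| + |19−12| = 32 + 7 = 39
d(W,F) = |19−13| + |19−9| = 6 + 10 = 16
d(W,G) = |19−7| + |19−17| = 12 + 2 = 14
d(W,H) = |19−0| + |19−(-19)| = 19 + 38 = 57
d(W,J) = |19−20| + |19−12| = 1 + 7 = 8
Sorted ascending: J, A, G, … — the second-nearest is A.

A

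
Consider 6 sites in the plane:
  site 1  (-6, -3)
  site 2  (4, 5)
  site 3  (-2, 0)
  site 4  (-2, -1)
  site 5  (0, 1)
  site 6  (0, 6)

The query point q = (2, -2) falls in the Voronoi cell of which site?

Squared Euclidean distances:
d²(q, site 1) = (2−(-6))² + (-2−(-3))² = 64 + 1 = 65
d²(q, site 2) = (2−4)² + (-2−5)² = 4 + 49 = 53
d²(q, site 3) = (2−(-2))² + (-2−0)² = 16 + 4 = 20
d²(q, site 4) = (2−(-2))² + (-2−(-1))² = 16 + 1 = 17
d²(q, site 5) = (2−0)² + (-2−1)² = 4 + 9 = 13
d²(q, site 6) = (2−0)² + (-2−6)² = 4 + 64 = 68
The smallest is to site 5, so q lies in the Voronoi region of site 5.

site 5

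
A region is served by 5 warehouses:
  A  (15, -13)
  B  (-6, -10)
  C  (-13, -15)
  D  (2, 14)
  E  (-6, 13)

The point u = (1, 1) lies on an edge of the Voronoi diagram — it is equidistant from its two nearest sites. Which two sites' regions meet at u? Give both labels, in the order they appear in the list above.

B and D

Squared distances from u to each site:
|uA|² = (1−15)² + (1−(-13))² = 196 + 196 = 392
|uB|² = (1−(-6))² + (1−(-10))² = 49 + 121 = 170
|uC|² = (1−(-13))² + (1−(-15))² = 196 + 256 = 452
|uD|² = (1−2)² + (1−14)² = 1 + 169 = 170
|uE|² = (1−(-6))² + (1−13)² = 49 + 144 = 193
u is equidistant from B and D (both at squared distance 170), and every other site is strictly farther — so u lies on the B–D Voronoi edge.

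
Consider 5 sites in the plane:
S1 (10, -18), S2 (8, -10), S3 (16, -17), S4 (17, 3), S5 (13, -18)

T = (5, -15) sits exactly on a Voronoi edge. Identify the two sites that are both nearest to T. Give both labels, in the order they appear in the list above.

S1 and S2

Squared distances from T to each site:
|TS1|² = 25 + 9 = 34
|TS2|² = 9 + 25 = 34
|TS3|² = 121 + 4 = 125
|TS4|² = 144 + 324 = 468
|TS5|² = 64 + 9 = 73
T is equidistant from S1 and S2 (both at squared distance 34), and every other site is strictly farther — so T lies on the S1–S2 Voronoi edge.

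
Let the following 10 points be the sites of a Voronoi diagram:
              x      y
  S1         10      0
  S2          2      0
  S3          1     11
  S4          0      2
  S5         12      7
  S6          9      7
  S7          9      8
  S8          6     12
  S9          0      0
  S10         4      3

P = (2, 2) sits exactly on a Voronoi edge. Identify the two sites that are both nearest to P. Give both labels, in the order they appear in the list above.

S2 and S4

Squared distances from P to each site:
|PS1|² = (2−10)² + (2−0)² = 64 + 4 = 68
|PS2|² = (2−2)² + (2−0)² = 0 + 4 = 4
|PS3|² = (2−1)² + (2−11)² = 1 + 81 = 82
|PS4|² = (2−0)² + (2−2)² = 4 + 0 = 4
|PS5|² = (2−12)² + (2−7)² = 100 + 25 = 125
|PS6|² = (2−9)² + (2−7)² = 49 + 25 = 74
|PS7|² = (2−9)² + (2−8)² = 49 + 36 = 85
|PS8|² = (2−6)² + (2−12)² = 16 + 100 = 116
|PS9|² = (2−0)² + (2−0)² = 4 + 4 = 8
d²(P, S10) = (2−4)² + (2−3)² = 4 + 1 = 5
P is equidistant from S2 and S4 (both at squared distance 4), and every other site is strictly farther — so P lies on the S2–S4 Voronoi edge.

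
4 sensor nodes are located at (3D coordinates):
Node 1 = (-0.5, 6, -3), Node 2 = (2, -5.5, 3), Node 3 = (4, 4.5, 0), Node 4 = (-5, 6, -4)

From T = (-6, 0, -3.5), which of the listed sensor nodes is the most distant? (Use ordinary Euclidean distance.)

Node 2

Squared Euclidean distances:
d²(T, Node 1) = (-6−(-0.5))² + (0−6)² + (-3.5−(-3))² = 30.25 + 36 + 0.25 = 66.5
d²(T, Node 2) = (-6−2)² + (0−(-5.5))² + (-3.5−3)² = 64 + 30.25 + 42.25 = 136.5
d²(T, Node 3) = (-6−4)² + (0−4.5)² + (-3.5−0)² = 100 + 20.25 + 12.25 = 132.5
d²(T, Node 4) = (-6−(-5))² + (0−6)² + (-3.5−(-4))² = 1 + 36 + 0.25 = 37.25
The largest is to Node 2.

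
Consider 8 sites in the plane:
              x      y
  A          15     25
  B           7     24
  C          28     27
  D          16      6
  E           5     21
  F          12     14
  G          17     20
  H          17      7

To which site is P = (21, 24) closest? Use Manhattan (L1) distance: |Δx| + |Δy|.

A

d(P,A) = 6 + 1 = 7
d(P,B) = 14 + 0 = 14
d(P,C) = 7 + 3 = 10
d(P,D) = 5 + 18 = 23
d(P,E) = 16 + 3 = 19
d(P,F) = 9 + 10 = 19
d(P,G) = 4 + 4 = 8
d(P,H) = 4 + 17 = 21
Minimum is at A.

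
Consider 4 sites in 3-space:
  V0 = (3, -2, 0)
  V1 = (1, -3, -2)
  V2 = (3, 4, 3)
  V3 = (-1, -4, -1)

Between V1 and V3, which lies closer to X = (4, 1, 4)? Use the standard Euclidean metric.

Compare squared distances:
|XV1|² = (4−1)² + (1−(-3))² + (4−(-2))² = 9 + 16 + 36 = 61
|XV3|² = (4−(-1))² + (1−(-4))² + (4−(-1))² = 25 + 25 + 25 = 75
61 < 75, so V1 is closer.

V1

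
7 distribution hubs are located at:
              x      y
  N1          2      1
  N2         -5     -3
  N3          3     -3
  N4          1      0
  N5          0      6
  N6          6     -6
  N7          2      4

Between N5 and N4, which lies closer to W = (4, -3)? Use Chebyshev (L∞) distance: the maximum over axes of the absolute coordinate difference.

d(W,N5) = max(4, 9) = 9
d(W,N4) = max(3, 3) = 3
9 > 3, so N4 is closer.

N4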